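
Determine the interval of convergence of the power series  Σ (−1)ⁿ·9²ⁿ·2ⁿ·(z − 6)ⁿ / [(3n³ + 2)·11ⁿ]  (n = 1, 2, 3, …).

Apply the ratio test: |a_{n+1}| / |a_n| = [(3n³ + 2)/(3(n+1)³ + 2)] · 81·2/11, which tends to 162/11 as n → ∞.
Thus R = 1/(162/11) = 11/162.
Check z = 983/162: absolute convergence follows by limit comparison with Σ 1/n³.
Endpoint z = 961/162: the series is dominated by a constant times Σ 1/n³, which converges (p = 3 > 1).

[961/162, 983/162]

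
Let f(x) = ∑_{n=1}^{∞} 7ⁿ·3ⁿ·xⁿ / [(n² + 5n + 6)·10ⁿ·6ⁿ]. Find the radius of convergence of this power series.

R = 20/7

Ratio test: |a_{n+1}/a_n| = [(n² + 5n + 6)/((n+1)² + 5(n+1) + 6)] · 7·3/(10·6) → 7/20 as n → ∞.
Thus R = 1/(7/20) = 20/7.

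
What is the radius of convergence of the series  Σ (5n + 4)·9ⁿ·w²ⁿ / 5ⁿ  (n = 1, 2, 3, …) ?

The ratio of consecutive coefficients is [(5(n+1) + 4)/(5n + 4)] · 9/5 → 9/5.
Writing y = w², the series in y has radius 5/9, so |w| < √(5/9) and R = √5/3.

R = √5/3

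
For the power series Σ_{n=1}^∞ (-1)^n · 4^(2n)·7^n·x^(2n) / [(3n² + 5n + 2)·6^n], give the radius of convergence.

R = √42/28

By the ratio test, |a_{n+1}/a_n| = [(3n² + 5n + 2)/(3(n+1)² + 5(n+1) + 2)] · 16·7/6 → 56/3.
Since the exponent of x increases by 2 each term, convergence requires |x|² < 3/56, hence R = √42/28.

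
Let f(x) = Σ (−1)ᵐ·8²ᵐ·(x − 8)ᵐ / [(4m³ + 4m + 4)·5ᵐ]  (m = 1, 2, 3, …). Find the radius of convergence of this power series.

R = 5/64

Ratio test: |a_{m+1}/a_m| = [(4m³ + 4m + 4)/(4(m+1)³ + 4(m+1) + 4)] · 64/5 → 64/5 as m → ∞.
Thus R = 1/(64/5) = 5/64.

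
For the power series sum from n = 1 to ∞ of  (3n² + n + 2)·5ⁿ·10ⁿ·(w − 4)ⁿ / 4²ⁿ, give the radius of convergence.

By the ratio test, |a_{n+1}/a_n| = [(3(n+1)² + (n+1) + 2)/(3n² + n + 2)] · 5·10/16 → 25/8.
The series converges when 25/8 · |w − 4| < 1, giving R = 8/25.

R = 8/25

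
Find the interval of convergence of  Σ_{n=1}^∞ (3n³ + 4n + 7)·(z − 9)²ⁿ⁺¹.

By the ratio test, |a_{n+1}/a_n| = (3(n+1)³ + 4(n+1) + 7)/(3n³ + 4n + 7) → 1.
Successive powers of (z − 9) differ by 2, so the series converges when |z − 9|² · 1 < 1, i.e. |z − 9| < √(1) = 1. So R = 1.
When z = 10, the n-th term does not approach 0; divergence by the term test.
Endpoint z = 8: the terms do not tend to 0, so the series diverges.

(8, 10)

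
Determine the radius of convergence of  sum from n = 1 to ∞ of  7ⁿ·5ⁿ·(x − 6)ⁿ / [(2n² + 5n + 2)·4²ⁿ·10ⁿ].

R = 32/7

Ratio test: |a_{n+1}/a_n| = [(2n² + 5n + 2)/(2(n+1)² + 5(n+1) + 2)] · 7·5/(16·10) → 7/32 as n → ∞.
The series converges when 7/32 · |x − 6| < 1, giving R = 32/7.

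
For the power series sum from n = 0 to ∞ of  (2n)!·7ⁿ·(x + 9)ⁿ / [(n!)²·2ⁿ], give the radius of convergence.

R = 1/14

The ratio of consecutive coefficients is (2n+1)·(2n+2)/(n+1)² · 7/2 → 14.
Thus R = 1/(14) = 1/14.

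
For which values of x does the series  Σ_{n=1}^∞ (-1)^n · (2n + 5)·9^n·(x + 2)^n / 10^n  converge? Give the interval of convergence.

(-28/9, -8/9)

Apply the ratio test: |a_{n+1}| / |a_n| = [(2(n+1) + 5)/(2n + 5)] · 9/10, which tends to 9/10 as n → ∞.
The series converges when 9/10 · |x + 2| < 1, giving R = 10/9.
At x = -8/9: the terms have absolute value of order n, which does not tend to 0, so the series diverges by the divergence test.
Check x = -28/9: the n-th term does not approach 0; divergence by the term test.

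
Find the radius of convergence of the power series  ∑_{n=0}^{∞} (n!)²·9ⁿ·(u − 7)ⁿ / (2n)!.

R = 4/9

Apply the ratio test: |a_{n+1}| / |a_n| = (n+1)²/[(2n+1)·(2n+2)] · 9, which tends to 9/4 as n → ∞.
The series converges when 9/4 · |u − 7| < 1, giving R = 4/9.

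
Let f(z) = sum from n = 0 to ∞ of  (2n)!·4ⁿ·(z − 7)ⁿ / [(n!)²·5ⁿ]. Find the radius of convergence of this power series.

Apply the ratio test: |a_{n+1}| / |a_n| = (2n+1)·(2n+2)/(n+1)² · 4/5, which tends to 16/5 as n → ∞.
Convergence for |z − 7| · 16/5 < 1, i.e. |z − 7| < 5/16. So R = 5/16.

R = 5/16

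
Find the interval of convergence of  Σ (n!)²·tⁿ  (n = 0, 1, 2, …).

Apply the ratio test: |a_{n+1}| / |a_n| = (n+1)², which tends to ∞ as n → ∞.
Since the ratio → ∞, the series diverges for every t ≠ 0, and R = 0.

{0}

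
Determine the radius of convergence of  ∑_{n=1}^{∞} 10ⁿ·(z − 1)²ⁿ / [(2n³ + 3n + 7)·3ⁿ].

Apply the ratio test: |a_{n+1}| / |a_n| = [(2n³ + 3n + 7)/(2(n+1)³ + 3(n+1) + 7)] · 10/3, which tends to 10/3 as n → ∞.
Writing y = (z − 1)², the series in y has radius 3/10, so |z − 1| < √(3/10) and R = √30/10.

R = √30/10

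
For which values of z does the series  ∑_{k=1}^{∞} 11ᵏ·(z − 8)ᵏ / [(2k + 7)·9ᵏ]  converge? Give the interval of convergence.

Ratio test: |a_{k+1}/a_k| = [(2k + 7)/(2(k+1) + 7)] · 11/9 → 11/9 as k → ∞.
Thus R = 1/(11/9) = 9/11.
At z = 97/11: the terms are asymptotic to a nonzero constant times 1/k, so the series diverges by limit comparison with Σ 1/k.
Check z = 79/11: convergence follows from the alternating series test (terms decrease monotonically to 0).

[79/11, 97/11)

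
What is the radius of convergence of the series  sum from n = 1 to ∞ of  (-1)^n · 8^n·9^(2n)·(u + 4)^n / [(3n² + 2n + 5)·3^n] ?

R = 1/216

Apply the ratio test: |a_{n+1}| / |a_n| = [(3n² + 2n + 5)/(3(n+1)² + 2(n+1) + 5)] · 8·81/3, which tends to 216 as n → ∞.
Hence the series converges for |u + 4| < 1/(216) = 1/216, so the radius of convergence is 1/216.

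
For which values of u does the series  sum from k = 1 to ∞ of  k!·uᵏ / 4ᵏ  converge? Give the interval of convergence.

Apply the ratio test: |a_{k+1}| / |a_k| = (k+1) · 1/4, which tends to ∞ as k → ∞.
The ratio grows without bound, so the series diverges whenever u ≠ 0; it converges only at u = 0. R = 0.

{0}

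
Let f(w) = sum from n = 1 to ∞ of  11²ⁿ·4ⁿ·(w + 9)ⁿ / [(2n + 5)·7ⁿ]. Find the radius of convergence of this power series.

Apply the ratio test: |a_{n+1}| / |a_n| = [(2n + 5)/(2(n+1) + 5)] · 121·4/7, which tends to 484/7 as n → ∞.
Hence the series converges for |w + 9| < 1/(484/7) = 7/484, so the radius of convergence is 7/484.

R = 7/484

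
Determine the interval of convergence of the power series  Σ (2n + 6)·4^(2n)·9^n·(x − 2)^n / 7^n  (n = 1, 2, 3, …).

Apply the ratio test: |a_{n+1}| / |a_n| = [(2(n+1) + 6)/(2n + 6)] · 16·9/7, which tends to 144/7 as n → ∞.
Thus R = 1/(144/7) = 7/144.
At x = 295/144: the terms have absolute value of order n, which does not tend to 0, so the series diverges by the divergence test.
Endpoint x = 281/144: the terms do not tend to 0, so the series diverges.

(281/144, 295/144)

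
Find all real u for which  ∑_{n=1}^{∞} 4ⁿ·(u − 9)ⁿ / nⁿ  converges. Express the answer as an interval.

(−∞, ∞)

Applying the root test, |a_n|^(1/n) = 4/n → 0.
The limit is 0 for every u, so R = ∞.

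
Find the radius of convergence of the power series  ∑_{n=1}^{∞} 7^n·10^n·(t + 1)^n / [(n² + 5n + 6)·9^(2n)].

R = 81/70

By the ratio test, |a_{n+1}/a_n| = [(n² + 5n + 6)/((n+1)² + 5(n+1) + 6)] · 7·10/81 → 70/81.
Thus R = 1/(70/81) = 81/70.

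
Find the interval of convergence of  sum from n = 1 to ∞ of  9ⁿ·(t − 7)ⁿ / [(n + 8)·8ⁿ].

[55/9, 71/9)

The ratio of consecutive coefficients is [(n + 8)/((n+1) + 8)] · 9/8 → 9/8.
Thus R = 1/(9/8) = 8/9.
When t = 71/9, the terms behave like c/n; limit comparison with the harmonic series gives divergence.
Check t = 55/9: an alternating series whose terms decrease to 0 in absolute value, so it converges by the Leibniz criterion.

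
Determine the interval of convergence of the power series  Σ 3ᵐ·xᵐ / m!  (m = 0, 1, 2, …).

(−∞, ∞)

The ratio of consecutive coefficients is 3 · 1/(m+1) → 0.
The ratio tends to 0 regardless of x, hence R = ∞.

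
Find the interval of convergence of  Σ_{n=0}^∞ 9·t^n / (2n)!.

(−∞, ∞)

The ratio of consecutive coefficients is 9/9 · 1/[(2n+1)·(2n+2)] → 0.
The limit is 0, so the series converges for all t; R = ∞.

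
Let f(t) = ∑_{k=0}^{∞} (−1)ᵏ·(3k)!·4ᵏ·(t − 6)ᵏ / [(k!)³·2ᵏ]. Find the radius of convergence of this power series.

R = 1/54

Apply the ratio test: |a_{k+1}| / |a_k| = (3k+1)·(3k+2)·(3k+3)/(k+1)³ · 4/2, which tends to 54 as k → ∞.
The series converges when 54 · |t − 6| < 1, giving R = 1/54.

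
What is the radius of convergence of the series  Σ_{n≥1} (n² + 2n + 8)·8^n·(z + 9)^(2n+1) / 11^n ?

R = √22/4

The ratio of consecutive coefficients is [((n+1)² + 2(n+1) + 8)/(n² + 2n + 8)] · 8/11 → 8/11.
Writing y = (z + 9)², the series in y has radius 11/8, so |z + 9| < √(11/8) and R = √22/4.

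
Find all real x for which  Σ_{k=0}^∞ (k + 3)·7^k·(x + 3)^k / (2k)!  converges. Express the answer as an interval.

(−∞, ∞)

The ratio of consecutive coefficients is ((k+1) + 3)/(k + 3) · 7 · 1/[(2k+1)·(2k+2)] → 0.
The ratio tends to 0 regardless of x, hence R = ∞.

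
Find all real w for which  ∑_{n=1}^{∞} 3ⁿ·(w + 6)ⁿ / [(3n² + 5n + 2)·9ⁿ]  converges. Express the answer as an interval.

By the ratio test, |a_{n+1}/a_n| = [(3n² + 5n + 2)/(3(n+1)² + 5(n+1) + 2)] · 3/9 → 1/3.
Thus R = 1/(1/3) = 3.
Check w = -3: the series is dominated by a constant times Σ 1/n², which converges (p = 2 > 1).
Endpoint w = -9: the series is dominated by a constant times Σ 1/n², which converges (p = 2 > 1).

[-9, -3]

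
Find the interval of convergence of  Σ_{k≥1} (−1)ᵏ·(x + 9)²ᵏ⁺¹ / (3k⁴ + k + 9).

[-10, -8]

Apply the ratio test: |a_{k+1}| / |a_k| = (3k⁴ + k + 9)/(3(k+1)⁴ + (k+1) + 9), which tends to 1 as k → ∞.
Writing y = (x + 9)², the series in y has radius 1, so |x + 9| < √(1) = 1 and R = 1.
At x = -8: the series is dominated by a constant times Σ 1/k⁴, which converges (p = 4 > 1).
At x = -10: the terms are on the order of 1/k⁴, so the series converges absolutely by comparison with the p-series (p = 4 > 1).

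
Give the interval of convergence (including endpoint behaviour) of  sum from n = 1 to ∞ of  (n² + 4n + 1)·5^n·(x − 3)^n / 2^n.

(13/5, 17/5)

The ratio of consecutive coefficients is [((n+1)² + 4(n+1) + 1)/(n² + 4n + 1)] · 5/2 → 5/2.
Hence the series converges for |x − 3| < 1/(5/2) = 2/5, so the radius of convergence is 2/5.
Check x = 17/5: the terms have absolute value of order n², which does not tend to 0, so the series diverges by the divergence test.
When x = 13/5, the n-th term does not approach 0; divergence by the term test.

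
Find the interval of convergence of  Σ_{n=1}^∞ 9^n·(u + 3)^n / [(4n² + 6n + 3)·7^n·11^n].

By the ratio test, |a_{n+1}/a_n| = [(4n² + 6n + 3)/(4(n+1)² + 6(n+1) + 3)] · 9/(7·11) → 9/77.
Hence the series converges for |u + 3| < 1/(9/77) = 77/9, so the radius of convergence is 77/9.
Check u = 50/9: absolute convergence follows by limit comparison with Σ 1/n².
Endpoint u = -104/9: the terms are on the order of 1/n², so the series converges absolutely by comparison with the p-series (p = 2 > 1).

[-104/9, 50/9]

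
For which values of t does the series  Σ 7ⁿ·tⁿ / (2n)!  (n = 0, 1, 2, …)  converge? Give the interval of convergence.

(−∞, ∞)

Apply the ratio test: |a_{n+1}| / |a_n| = 7 · 1/[(2n+1)·(2n+2)], which tends to 0 as n → ∞.
The limit is 0, so the series converges for all t; R = ∞.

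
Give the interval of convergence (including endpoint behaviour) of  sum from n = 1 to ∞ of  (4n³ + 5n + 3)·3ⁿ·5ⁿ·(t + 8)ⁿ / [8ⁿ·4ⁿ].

(-152/15, -88/15)

The ratio of consecutive coefficients is [(4(n+1)³ + 5(n+1) + 3)/(4n³ + 5n + 3)] · 3·5/(8·4) → 15/32.
Hence the series converges for |t + 8| < 1/(15/32) = 32/15, so the radius of convergence is 32/15.
When t = -88/15, the n-th term does not approach 0; divergence by the term test.
Check t = -152/15: the terms do not tend to 0, so the series diverges.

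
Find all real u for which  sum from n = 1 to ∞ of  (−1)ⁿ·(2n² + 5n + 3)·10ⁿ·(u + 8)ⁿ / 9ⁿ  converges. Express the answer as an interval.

Ratio test: |a_{n+1}/a_n| = [(2(n+1)² + 5(n+1) + 3)/(2n² + 5n + 3)] · 10/9 → 10/9 as n → ∞.
Convergence for |u + 8| · 10/9 < 1, i.e. |u + 8| < 9/10. So R = 9/10.
When u = -71/10, the terms have absolute value of order n², which does not tend to 0, so the series diverges by the divergence test.
Check u = -89/10: the n-th term does not approach 0; divergence by the term test.

(-89/10, -71/10)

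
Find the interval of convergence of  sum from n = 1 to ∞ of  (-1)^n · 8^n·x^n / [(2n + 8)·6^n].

Apply the ratio test: |a_{n+1}| / |a_n| = [(2n + 8)/(2(n+1) + 8)] · 8/6, which tends to 4/3 as n → ∞.
Convergence for |x| · 4/3 < 1, i.e. |x| < 3/4. So R = 3/4.
When x = 3/4, convergence follows from the alternating series test (terms decrease monotonically to 0).
When x = -3/4, the terms behave like c/n; limit comparison with the harmonic series gives divergence.

(-3/4, 3/4]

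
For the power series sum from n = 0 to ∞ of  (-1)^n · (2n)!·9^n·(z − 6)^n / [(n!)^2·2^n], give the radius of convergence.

R = 1/18

Ratio test: |a_{n+1}/a_n| = (2n+1)·(2n+2)/(n+1)² · 9/2 → 18 as n → ∞.
Thus R = 1/(18) = 1/18.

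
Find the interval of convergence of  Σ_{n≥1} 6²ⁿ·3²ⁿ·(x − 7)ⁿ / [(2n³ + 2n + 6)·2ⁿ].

Apply the ratio test: |a_{n+1}| / |a_n| = [(2n³ + 2n + 6)/(2(n+1)³ + 2(n+1) + 6)] · 36·9/2, which tends to 162 as n → ∞.
Hence the series converges for |x − 7| < 1/(162) = 1/162, so the radius of convergence is 1/162.
Check x = 1135/162: the series is dominated by a constant times Σ 1/n³, which converges (p = 3 > 1).
When x = 1133/162, the series is dominated by a constant times Σ 1/n³, which converges (p = 3 > 1).

[1133/162, 1135/162]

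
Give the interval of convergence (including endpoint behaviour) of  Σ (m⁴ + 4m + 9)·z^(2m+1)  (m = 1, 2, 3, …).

Apply the ratio test: |a_{m+1}| / |a_m| = ((m+1)⁴ + 4(m+1) + 9)/(m⁴ + 4m + 9), which tends to 1 as m → ∞.
Writing y = z², the series in y has radius 1, so |z| < √(1) = 1 and R = 1.
At z = 1: the terms do not tend to 0, so the series diverges.
Endpoint z = -1: the terms have absolute value of order m⁴, which does not tend to 0, so the series diverges by the divergence test.

(-1, 1)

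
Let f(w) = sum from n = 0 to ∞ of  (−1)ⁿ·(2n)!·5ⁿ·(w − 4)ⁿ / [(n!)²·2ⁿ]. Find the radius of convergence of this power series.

R = 1/10

Ratio test: |a_{n+1}/a_n| = (2n+1)·(2n+2)/(n+1)² · 5/2 → 10 as n → ∞.
The series converges when 10 · |w − 4| < 1, giving R = 1/10.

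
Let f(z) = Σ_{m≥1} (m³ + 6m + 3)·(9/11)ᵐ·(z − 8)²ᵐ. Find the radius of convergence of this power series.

By the ratio test, |a_{m+1}/a_m| = [((m+1)³ + 6(m+1) + 3)/(m³ + 6m + 3)] · 9/11 → 9/11.
Writing y = (z − 8)², the series in y has radius 11/9, so |z − 8| < √(11/9) and R = √11/3.

R = √11/3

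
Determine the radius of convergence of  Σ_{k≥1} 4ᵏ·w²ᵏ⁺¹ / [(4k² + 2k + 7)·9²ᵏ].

R = 9/2

By the ratio test, |a_{k+1}/a_k| = [(4k² + 2k + 7)/(4(k+1)² + 2(k+1) + 7)] · 4/81 → 4/81.
Since the exponent of w increases by 2 each term, convergence requires |w|² < 81/4, hence R = 9/2.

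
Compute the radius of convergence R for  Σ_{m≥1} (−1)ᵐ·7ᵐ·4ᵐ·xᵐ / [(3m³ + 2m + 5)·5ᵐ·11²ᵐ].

R = 605/28

By the ratio test, |a_{m+1}/a_m| = [(3m³ + 2m + 5)/(3(m+1)³ + 2(m+1) + 5)] · 7·4/(5·121) → 28/605.
The series converges when 28/605 · |x| < 1, giving R = 605/28.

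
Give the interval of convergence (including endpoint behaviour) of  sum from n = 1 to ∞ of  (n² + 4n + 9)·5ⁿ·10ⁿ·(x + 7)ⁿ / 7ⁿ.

(-357/50, -343/50)

By the ratio test, |a_{n+1}/a_n| = [((n+1)² + 4(n+1) + 9)/(n² + 4n + 9)] · 5·10/7 → 50/7.
Thus R = 1/(50/7) = 7/50.
Check x = -343/50: the n-th term does not approach 0; divergence by the term test.
Endpoint x = -357/50: the terms have absolute value of order n², which does not tend to 0, so the series diverges by the divergence test.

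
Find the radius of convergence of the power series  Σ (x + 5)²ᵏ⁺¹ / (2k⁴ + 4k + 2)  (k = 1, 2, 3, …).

Apply the ratio test: |a_{k+1}| / |a_k| = (2k⁴ + 4k + 2)/(2(k+1)⁴ + 4(k+1) + 2), which tends to 1 as k → ∞.
Successive powers of (x + 5) differ by 2, so the series converges when |x + 5|² · 1 < 1, i.e. |x + 5| < √(1) = 1. So R = 1.

R = 1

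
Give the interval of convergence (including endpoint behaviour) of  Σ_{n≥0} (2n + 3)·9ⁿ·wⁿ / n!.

(−∞, ∞)

Apply the ratio test: |a_{n+1}| / |a_n| = (2(n+1) + 3)/(2n + 3) · 9 · 1/(n+1), which tends to 0 as n → ∞.
Since the limit is 0 < 1 for every w, the series converges on all of ℝ and R = ∞.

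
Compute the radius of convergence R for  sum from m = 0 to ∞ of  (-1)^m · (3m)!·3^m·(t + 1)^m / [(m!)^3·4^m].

The ratio of consecutive coefficients is (3m+1)·(3m+2)·(3m+3)/(m+1)³ · 3/4 → 81/4.
The series converges when 81/4 · |t + 1| < 1, giving R = 4/81.

R = 4/81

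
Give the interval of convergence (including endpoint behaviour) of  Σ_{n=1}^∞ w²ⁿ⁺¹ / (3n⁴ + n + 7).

[-1, 1]

Apply the ratio test: |a_{n+1}| / |a_n| = (3n⁴ + n + 7)/(3(n+1)⁴ + (n+1) + 7), which tends to 1 as n → ∞.
Successive powers of w differ by 2, so the series converges when |w|² · 1 < 1, i.e. |w| < √(1) = 1. So R = 1.
Check w = 1: the terms are on the order of 1/n⁴, so the series converges absolutely by comparison with the p-series (p = 4 > 1).
Check w = -1: the series is dominated by a constant times Σ 1/n⁴, which converges (p = 4 > 1).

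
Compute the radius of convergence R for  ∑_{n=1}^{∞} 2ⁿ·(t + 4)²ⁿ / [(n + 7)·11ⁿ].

By the ratio test, |a_{n+1}/a_n| = [(n + 7)/((n+1) + 7)] · 2/11 → 2/11.
Since the exponent of (t + 4) increases by 2 each term, convergence requires |t + 4|² < 11/2, hence R = √22/2.

R = √22/2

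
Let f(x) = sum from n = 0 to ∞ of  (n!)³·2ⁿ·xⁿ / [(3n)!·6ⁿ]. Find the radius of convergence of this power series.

R = 81

The ratio of consecutive coefficients is (n+1)³/[(3n+1)·(3n+2)·(3n+3)] · 2/6 → 1/81.
Hence the series converges for |x| < 1/(1/81) = 81, so the radius of convergence is 81.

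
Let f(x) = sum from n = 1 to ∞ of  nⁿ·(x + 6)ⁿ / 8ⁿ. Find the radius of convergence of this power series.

R = 0

Root test: |a_n|^(1/n) = n/8 → ∞.
Since the n-th root of |a_n| is unbounded, the series converges only at x = -6; R = 0.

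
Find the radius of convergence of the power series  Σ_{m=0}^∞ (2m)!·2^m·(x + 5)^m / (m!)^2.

By the ratio test, |a_{m+1}/a_m| = (2m+1)·(2m+2)/(m+1)² · 2 → 8.
Convergence for |x + 5| · 8 < 1, i.e. |x + 5| < 1/8. So R = 1/8.

R = 1/8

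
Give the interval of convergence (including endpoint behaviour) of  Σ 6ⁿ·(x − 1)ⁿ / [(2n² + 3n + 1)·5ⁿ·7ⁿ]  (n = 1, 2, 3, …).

[-29/6, 41/6]

Apply the ratio test: |a_{n+1}| / |a_n| = [(2n² + 3n + 1)/(2(n+1)² + 3(n+1) + 1)] · 6/(5·7), which tends to 6/35 as n → ∞.
Hence the series converges for |x − 1| < 1/(6/35) = 35/6, so the radius of convergence is 35/6.
Check x = 41/6: the terms are on the order of 1/n², so the series converges absolutely by comparison with the p-series (p = 2 > 1).
When x = -29/6, the series is dominated by a constant times Σ 1/n², which converges (p = 2 > 1).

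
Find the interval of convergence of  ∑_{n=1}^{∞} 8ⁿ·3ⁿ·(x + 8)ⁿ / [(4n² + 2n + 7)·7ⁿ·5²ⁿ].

[-367/24, -17/24]

Ratio test: |a_{n+1}/a_n| = [(4n² + 2n + 7)/(4(n+1)² + 2(n+1) + 7)] · 8·3/(7·25) → 24/175 as n → ∞.
Thus R = 1/(24/175) = 175/24.
At x = -17/24: the terms are on the order of 1/n², so the series converges absolutely by comparison with the p-series (p = 2 > 1).
Check x = -367/24: the terms are on the order of 1/n², so the series converges absolutely by comparison with the p-series (p = 2 > 1).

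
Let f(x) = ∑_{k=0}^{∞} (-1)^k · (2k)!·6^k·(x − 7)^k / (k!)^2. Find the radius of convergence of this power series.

R = 1/24

Apply the ratio test: |a_{k+1}| / |a_k| = (2k+1)·(2k+2)/(k+1)² · 6, which tends to 24 as k → ∞.
Hence the series converges for |x − 7| < 1/(24) = 1/24, so the radius of convergence is 1/24.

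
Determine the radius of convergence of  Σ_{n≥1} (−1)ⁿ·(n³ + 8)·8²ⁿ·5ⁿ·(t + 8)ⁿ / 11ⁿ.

R = 11/320

By the ratio test, |a_{n+1}/a_n| = [((n+1)³ + 8)/(n³ + 8)] · 64·5/11 → 320/11.
The series converges when 320/11 · |t + 8| < 1, giving R = 11/320.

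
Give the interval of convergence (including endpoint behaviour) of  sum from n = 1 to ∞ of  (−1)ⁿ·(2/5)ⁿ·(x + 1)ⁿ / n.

(-7/2, 3/2]

Apply the ratio test: |a_{n+1}| / |a_n| = [n/(n+1)] · 2/5, which tends to 2/5 as n → ∞.
The series converges when 2/5 · |x + 1| < 1, giving R = 5/2.
At x = 3/2: convergence follows from the alternating series test (terms decrease monotonically to 0).
At x = -7/2: comparison with the harmonic series Σ 1/n shows the series diverges.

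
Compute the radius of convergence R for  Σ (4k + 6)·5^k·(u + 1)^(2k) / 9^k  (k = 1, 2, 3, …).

By the ratio test, |a_{k+1}/a_k| = [(4(k+1) + 6)/(4k + 6)] · 5/9 → 5/9.
Since the exponent of (u + 1) increases by 2 each term, convergence requires |u + 1|² < 9/5, hence R = 3√5/5.

R = 3√5/5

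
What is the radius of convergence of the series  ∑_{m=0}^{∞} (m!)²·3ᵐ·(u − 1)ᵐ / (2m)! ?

Ratio test: |a_{m+1}/a_m| = (m+1)²/[(2m+1)·(2m+2)] · 3 → 3/4 as m → ∞.
Hence the series converges for |u − 1| < 1/(3/4) = 4/3, so the radius of convergence is 4/3.

R = 4/3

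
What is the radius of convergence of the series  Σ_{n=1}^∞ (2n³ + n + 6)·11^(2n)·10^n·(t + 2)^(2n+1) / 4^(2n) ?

R = 2√10/55

Ratio test: |a_{n+1}/a_n| = [(2(n+1)³ + (n+1) + 6)/(2n³ + n + 6)] · 121·10/16 → 605/8 as n → ∞.
Writing y = (t + 2)², the series in y has radius 8/605, so |t + 2| < √(8/605) and R = 2√10/55.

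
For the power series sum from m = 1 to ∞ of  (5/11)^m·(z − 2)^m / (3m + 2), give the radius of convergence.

R = 11/5

By the ratio test, |a_{m+1}/a_m| = [(3m + 2)/(3(m+1) + 2)] · 5/11 → 5/11.
Convergence for |z − 2| · 5/11 < 1, i.e. |z − 2| < 11/5. So R = 11/5.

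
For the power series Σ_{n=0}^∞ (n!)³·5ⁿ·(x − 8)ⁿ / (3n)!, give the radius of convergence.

The ratio of consecutive coefficients is (n+1)³/[(3n+1)·(3n+2)·(3n+3)] · 5 → 5/27.
Thus R = 1/(5/27) = 27/5.

R = 27/5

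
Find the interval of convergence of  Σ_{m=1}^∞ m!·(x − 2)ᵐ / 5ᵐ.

{2}

By the ratio test, |a_{m+1}/a_m| = (m+1) · 1/5 → ∞.
The terms grow without bound for any (x − 2) ≠ 0, so R = 0 (convergence only at x = 2).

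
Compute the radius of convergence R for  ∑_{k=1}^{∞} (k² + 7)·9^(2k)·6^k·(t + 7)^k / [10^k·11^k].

The ratio of consecutive coefficients is [((k+1)² + 7)/(k² + 7)] · 81·6/(10·11) → 243/55.
Hence the series converges for |t + 7| < 1/(243/55) = 55/243, so the radius of convergence is 55/243.

R = 55/243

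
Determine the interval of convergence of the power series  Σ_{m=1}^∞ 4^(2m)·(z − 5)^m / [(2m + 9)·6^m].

[37/8, 43/8)

By the ratio test, |a_{m+1}/a_m| = [(2m + 9)/(2(m+1) + 9)] · 16/6 → 8/3.
Thus R = 1/(8/3) = 3/8.
When z = 43/8, the terms are asymptotic to a nonzero constant times 1/m, so the series diverges by limit comparison with Σ 1/m.
When z = 37/8, the terms alternate in sign and decrease monotonically to 0 in absolute value (size ~ c/m), so the alternating series test gives convergence.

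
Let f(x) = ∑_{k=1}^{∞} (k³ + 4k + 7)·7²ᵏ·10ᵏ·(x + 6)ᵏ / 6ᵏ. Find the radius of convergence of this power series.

The ratio of consecutive coefficients is [((k+1)³ + 4(k+1) + 7)/(k³ + 4k + 7)] · 49·10/6 → 245/3.
The series converges when 245/3 · |x + 6| < 1, giving R = 3/245.

R = 3/245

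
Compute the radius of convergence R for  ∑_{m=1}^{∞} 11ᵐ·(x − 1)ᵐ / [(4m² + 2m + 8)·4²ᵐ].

R = 16/11

The ratio of consecutive coefficients is [(4m² + 2m + 8)/(4(m+1)² + 2(m+1) + 8)] · 11/16 → 11/16.
The series converges when 11/16 · |x − 1| < 1, giving R = 16/11.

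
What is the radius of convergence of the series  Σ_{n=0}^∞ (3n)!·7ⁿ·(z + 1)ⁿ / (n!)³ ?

The ratio of consecutive coefficients is (3n+1)·(3n+2)·(3n+3)/(n+1)³ · 7 → 189.
The series converges when 189 · |z + 1| < 1, giving R = 1/189.

R = 1/189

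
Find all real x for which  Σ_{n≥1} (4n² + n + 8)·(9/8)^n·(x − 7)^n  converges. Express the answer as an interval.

(55/9, 71/9)

The ratio of consecutive coefficients is [(4(n+1)² + (n+1) + 8)/(4n² + n + 8)] · 9/8 → 9/8.
The series converges when 9/8 · |x − 7| < 1, giving R = 8/9.
Check x = 71/9: the terms have absolute value of order n², which does not tend to 0, so the series diverges by the divergence test.
At x = 55/9: the n-th term does not approach 0; divergence by the term test.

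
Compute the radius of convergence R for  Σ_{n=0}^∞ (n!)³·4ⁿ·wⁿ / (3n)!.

R = 27/4

Ratio test: |a_{n+1}/a_n| = (n+1)³/[(3n+1)·(3n+2)·(3n+3)] · 4 → 4/27 as n → ∞.
Convergence for |w| · 4/27 < 1, i.e. |w| < 27/4. So R = 27/4.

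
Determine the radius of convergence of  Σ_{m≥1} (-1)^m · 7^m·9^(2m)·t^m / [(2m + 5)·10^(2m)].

By the ratio test, |a_{m+1}/a_m| = [(2m + 5)/(2(m+1) + 5)] · 7·81/100 → 567/100.
Convergence for |t| · 567/100 < 1, i.e. |t| < 100/567. So R = 100/567.

R = 100/567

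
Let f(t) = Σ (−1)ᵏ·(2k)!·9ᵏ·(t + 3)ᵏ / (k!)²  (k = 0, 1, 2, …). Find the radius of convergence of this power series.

Ratio test: |a_{k+1}/a_k| = (2k+1)·(2k+2)/(k+1)² · 9 → 36 as k → ∞.
Thus R = 1/(36) = 1/36.

R = 1/36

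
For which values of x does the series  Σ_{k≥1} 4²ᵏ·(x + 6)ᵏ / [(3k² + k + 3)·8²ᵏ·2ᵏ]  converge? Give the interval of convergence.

The ratio of consecutive coefficients is [(3k² + k + 3)/(3(k+1)² + (k+1) + 3)] · 16/(64·2) → 1/8.
Hence the series converges for |x + 6| < 1/(1/8) = 8, so the radius of convergence is 8.
At x = 2: the series is dominated by a constant times Σ 1/k², which converges (p = 2 > 1).
Check x = -14: the terms are on the order of 1/k², so the series converges absolutely by comparison with the p-series (p = 2 > 1).

[-14, 2]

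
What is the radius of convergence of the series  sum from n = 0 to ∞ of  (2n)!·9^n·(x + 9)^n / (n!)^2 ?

By the ratio test, |a_{n+1}/a_n| = (2n+1)·(2n+2)/(n+1)² · 9 → 36.
Thus R = 1/(36) = 1/36.

R = 1/36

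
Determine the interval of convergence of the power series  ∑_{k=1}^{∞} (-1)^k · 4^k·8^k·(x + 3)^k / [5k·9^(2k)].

(-177/32, -15/32]

Ratio test: |a_{k+1}/a_k| = [5k/5(k+1)] · 4·8/81 → 32/81 as k → ∞.
The series converges when 32/81 · |x + 3| < 1, giving R = 81/32.
Check x = -15/32: the terms alternate in sign and decrease monotonically to 0 in absolute value (size ~ c/k), so the alternating series test gives convergence.
Check x = -177/32: comparison with the harmonic series Σ 1/k shows the series diverges.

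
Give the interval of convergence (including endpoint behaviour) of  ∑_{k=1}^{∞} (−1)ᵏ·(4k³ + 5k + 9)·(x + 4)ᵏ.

(-5, -3)

Apply the ratio test: |a_{k+1}| / |a_k| = (4(k+1)³ + 5(k+1) + 9)/(4k³ + 5k + 9), which tends to 1 as k → ∞.
Hence R = 1.
Endpoint x = -3: the k-th term does not approach 0; divergence by the term test.
When x = -5, the k-th term does not approach 0; divergence by the term test.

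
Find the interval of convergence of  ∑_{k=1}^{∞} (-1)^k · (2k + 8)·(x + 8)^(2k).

The ratio of consecutive coefficients is (2(k+1) + 8)/(2k + 8) → 1.
Since the exponent of (x + 8) increases by 2 each term, convergence requires |x + 8|² < 1, hence R = 1.
Check x = -7: the terms have absolute value of order k, which does not tend to 0, so the series diverges by the divergence test.
Endpoint x = -9: the k-th term does not approach 0; divergence by the term test.

(-9, -7)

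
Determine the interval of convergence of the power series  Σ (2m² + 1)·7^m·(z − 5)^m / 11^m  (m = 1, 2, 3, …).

(24/7, 46/7)

Apply the ratio test: |a_{m+1}| / |a_m| = [(2(m+1)² + 1)/(2m² + 1)] · 7/11, which tends to 7/11 as m → ∞.
The series converges when 7/11 · |z − 5| < 1, giving R = 11/7.
Endpoint z = 46/7: the terms have absolute value of order m², which does not tend to 0, so the series diverges by the divergence test.
Endpoint z = 24/7: the terms do not tend to 0, so the series diverges.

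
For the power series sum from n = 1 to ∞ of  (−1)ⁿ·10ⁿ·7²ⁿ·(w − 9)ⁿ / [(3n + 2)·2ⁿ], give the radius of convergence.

R = 1/245

By the ratio test, |a_{n+1}/a_n| = [(3n + 2)/(3(n+1) + 2)] · 10·49/2 → 245.
The series converges when 245 · |w − 9| < 1, giving R = 1/245.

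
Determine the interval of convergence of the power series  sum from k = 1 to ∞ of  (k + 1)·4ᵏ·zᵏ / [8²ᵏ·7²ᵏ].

The ratio of consecutive coefficients is [((k+1) + 1)/(k + 1)] · 4/(64·49) → 1/784.
Hence the series converges for |z| < 1/(1/784) = 784, so the radius of convergence is 784.
At z = 784: the terms have absolute value of order k, which does not tend to 0, so the series diverges by the divergence test.
At z = -784: the k-th term does not approach 0; divergence by the term test.

(-784, 784)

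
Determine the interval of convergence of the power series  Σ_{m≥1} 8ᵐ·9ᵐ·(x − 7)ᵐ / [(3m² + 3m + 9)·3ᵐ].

[167/24, 169/24]

Apply the ratio test: |a_{m+1}| / |a_m| = [(3m² + 3m + 9)/(3(m+1)² + 3(m+1) + 9)] · 8·9/3, which tends to 24 as m → ∞.
Convergence for |x − 7| · 24 < 1, i.e. |x − 7| < 1/24. So R = 1/24.
When x = 169/24, absolute convergence follows by limit comparison with Σ 1/m².
Endpoint x = 167/24: the terms are on the order of 1/m², so the series converges absolutely by comparison with the p-series (p = 2 > 1).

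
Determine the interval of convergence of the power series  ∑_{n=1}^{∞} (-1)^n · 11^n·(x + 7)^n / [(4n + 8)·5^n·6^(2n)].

(-257/11, 103/11]

By the ratio test, |a_{n+1}/a_n| = [(4n + 8)/(4(n+1) + 8)] · 11/(5·36) → 11/180.
Convergence for |x + 7| · 11/180 < 1, i.e. |x + 7| < 180/11. So R = 180/11.
Endpoint x = 103/11: an alternating series whose terms decrease to 0 in absolute value, so it converges by the Leibniz criterion.
At x = -257/11: the terms are asymptotic to a nonzero constant times 1/n, so the series diverges by limit comparison with Σ 1/n.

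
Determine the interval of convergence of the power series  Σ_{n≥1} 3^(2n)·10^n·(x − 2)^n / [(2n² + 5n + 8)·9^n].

[19/10, 21/10]

Ratio test: |a_{n+1}/a_n| = [(2n² + 5n + 8)/(2(n+1)² + 5(n+1) + 8)] · 9·10/9 → 10 as n → ∞.
The series converges when 10 · |x − 2| < 1, giving R = 1/10.
Endpoint x = 21/10: absolute convergence follows by limit comparison with Σ 1/n².
Check x = 19/10: absolute convergence follows by limit comparison with Σ 1/n².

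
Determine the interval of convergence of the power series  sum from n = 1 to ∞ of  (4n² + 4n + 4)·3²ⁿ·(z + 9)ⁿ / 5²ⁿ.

(-106/9, -56/9)

By the ratio test, |a_{n+1}/a_n| = [(4(n+1)² + 4(n+1) + 4)/(4n² + 4n + 4)] · 9/25 → 9/25.
Hence the series converges for |z + 9| < 1/(9/25) = 25/9, so the radius of convergence is 25/9.
At z = -56/9: the n-th term does not approach 0; divergence by the term test.
Check z = -106/9: the terms have absolute value of order n², which does not tend to 0, so the series diverges by the divergence test.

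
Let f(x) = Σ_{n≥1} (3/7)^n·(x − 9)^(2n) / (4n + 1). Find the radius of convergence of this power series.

R = √21/3

Apply the ratio test: |a_{n+1}| / |a_n| = [(4n + 1)/(4(n+1) + 1)] · 3/7, which tends to 3/7 as n → ∞.
Successive powers of (x − 9) differ by 2, so the series converges when |x − 9|² · 3/7 < 1, i.e. |x − 9| < √(7/3). So R = √21/3.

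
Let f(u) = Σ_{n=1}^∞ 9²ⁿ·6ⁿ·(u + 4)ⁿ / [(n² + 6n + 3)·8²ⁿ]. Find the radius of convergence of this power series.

R = 32/243

Apply the ratio test: |a_{n+1}| / |a_n| = [(n² + 6n + 3)/((n+1)² + 6(n+1) + 3)] · 81·6/64, which tends to 243/32 as n → ∞.
The series converges when 243/32 · |u + 4| < 1, giving R = 32/243.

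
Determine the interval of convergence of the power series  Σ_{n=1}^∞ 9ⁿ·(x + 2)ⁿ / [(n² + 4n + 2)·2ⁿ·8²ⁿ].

[-146/9, 110/9]

Ratio test: |a_{n+1}/a_n| = [(n² + 4n + 2)/((n+1)² + 4(n+1) + 2)] · 9/(2·64) → 9/128 as n → ∞.
Hence the series converges for |x + 2| < 1/(9/128) = 128/9, so the radius of convergence is 128/9.
At x = 110/9: the terms are on the order of 1/n², so the series converges absolutely by comparison with the p-series (p = 2 > 1).
Endpoint x = -146/9: absolute convergence follows by limit comparison with Σ 1/n².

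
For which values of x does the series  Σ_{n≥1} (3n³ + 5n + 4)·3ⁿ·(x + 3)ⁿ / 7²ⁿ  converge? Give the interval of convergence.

(-58/3, 40/3)

Apply the ratio test: |a_{n+1}| / |a_n| = [(3(n+1)³ + 5(n+1) + 4)/(3n³ + 5n + 4)] · 3/49, which tends to 3/49 as n → ∞.
Hence the series converges for |x + 3| < 1/(3/49) = 49/3, so the radius of convergence is 49/3.
Check x = 40/3: the terms do not tend to 0, so the series diverges.
Check x = -58/3: the n-th term does not approach 0; divergence by the term test.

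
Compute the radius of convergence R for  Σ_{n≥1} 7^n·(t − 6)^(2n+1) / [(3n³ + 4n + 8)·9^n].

Ratio test: |a_{n+1}/a_n| = [(3n³ + 4n + 8)/(3(n+1)³ + 4(n+1) + 8)] · 7/9 → 7/9 as n → ∞.
Successive powers of (t − 6) differ by 2, so the series converges when |t − 6|² · 7/9 < 1, i.e. |t − 6| < √(9/7). So R = 3√7/7.

R = 3√7/7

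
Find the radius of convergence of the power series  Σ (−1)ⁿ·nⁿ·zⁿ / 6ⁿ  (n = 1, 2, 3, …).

R = 0

By the Cauchy root test, |a_n|^(1/n) = n/6 → ∞.
The root grows without bound, so R = 0 (convergence only at z = 0).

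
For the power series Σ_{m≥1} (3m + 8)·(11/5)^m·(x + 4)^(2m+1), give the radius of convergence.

R = √55/11

Ratio test: |a_{m+1}/a_m| = [(3(m+1) + 8)/(3m + 8)] · 11/5 → 11/5 as m → ∞.
Since the exponent of (x + 4) increases by 2 each term, convergence requires |x + 4|² < 5/11, hence R = √55/11.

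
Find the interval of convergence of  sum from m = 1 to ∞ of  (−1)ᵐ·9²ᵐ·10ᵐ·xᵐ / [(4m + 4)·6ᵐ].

(-1/135, 1/135]

The ratio of consecutive coefficients is [(4m + 4)/(4(m+1) + 4)] · 81·10/6 → 135.
Thus R = 1/(135) = 1/135.
When x = 1/135, the terms alternate in sign and decrease monotonically to 0 in absolute value (size ~ c/m), so the alternating series test gives convergence.
Endpoint x = -1/135: the terms are asymptotic to a nonzero constant times 1/m, so the series diverges by limit comparison with Σ 1/m.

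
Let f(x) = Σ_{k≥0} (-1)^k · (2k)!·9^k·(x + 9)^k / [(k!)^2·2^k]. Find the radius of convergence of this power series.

Ratio test: |a_{k+1}/a_k| = (2k+1)·(2k+2)/(k+1)² · 9/2 → 18 as k → ∞.
The series converges when 18 · |x + 9| < 1, giving R = 1/18.

R = 1/18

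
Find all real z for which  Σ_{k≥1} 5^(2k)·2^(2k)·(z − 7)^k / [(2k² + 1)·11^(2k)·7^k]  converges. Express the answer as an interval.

By the ratio test, |a_{k+1}/a_k| = [(2k² + 1)/(2(k+1)² + 1)] · 25·4/(121·7) → 100/847.
Thus R = 1/(100/847) = 847/100.
At z = 1547/100: the terms are on the order of 1/k², so the series converges absolutely by comparison with the p-series (p = 2 > 1).
At z = -147/100: the terms are on the order of 1/k², so the series converges absolutely by comparison with the p-series (p = 2 > 1).

[-147/100, 1547/100]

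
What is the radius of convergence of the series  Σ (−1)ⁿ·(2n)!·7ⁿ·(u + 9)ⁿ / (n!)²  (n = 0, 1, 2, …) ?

R = 1/28

The ratio of consecutive coefficients is (2n+1)·(2n+2)/(n+1)² · 7 → 28.
Convergence for |u + 9| · 28 < 1, i.e. |u + 9| < 1/28. So R = 1/28.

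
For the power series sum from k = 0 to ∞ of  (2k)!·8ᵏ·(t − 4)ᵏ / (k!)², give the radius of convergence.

R = 1/32

By the ratio test, |a_{k+1}/a_k| = (2k+1)·(2k+2)/(k+1)² · 8 → 32.
Hence the series converges for |t − 4| < 1/(32) = 1/32, so the radius of convergence is 1/32.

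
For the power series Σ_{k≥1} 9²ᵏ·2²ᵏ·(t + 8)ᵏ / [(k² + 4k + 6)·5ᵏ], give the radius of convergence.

Apply the ratio test: |a_{k+1}| / |a_k| = [(k² + 4k + 6)/((k+1)² + 4(k+1) + 6)] · 81·4/5, which tends to 324/5 as k → ∞.
Convergence for |t + 8| · 324/5 < 1, i.e. |t + 8| < 5/324. So R = 5/324.

R = 5/324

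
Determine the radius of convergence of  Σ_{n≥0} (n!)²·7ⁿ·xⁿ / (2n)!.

By the ratio test, |a_{n+1}/a_n| = (n+1)²/[(2n+1)·(2n+2)] · 7 → 7/4.
The series converges when 7/4 · |x| < 1, giving R = 4/7.

R = 4/7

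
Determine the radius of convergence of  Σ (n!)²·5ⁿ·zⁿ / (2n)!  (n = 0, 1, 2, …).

Apply the ratio test: |a_{n+1}| / |a_n| = (n+1)²/[(2n+1)·(2n+2)] · 5, which tends to 5/4 as n → ∞.
Convergence for |z| · 5/4 < 1, i.e. |z| < 4/5. So R = 4/5.

R = 4/5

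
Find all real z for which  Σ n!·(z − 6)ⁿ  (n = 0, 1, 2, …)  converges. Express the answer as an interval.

{6}

By the ratio test, |a_{n+1}/a_n| = (n+1) → ∞.
The ratio grows without bound, so the series diverges whenever (z − 6) ≠ 0; it converges only at z = 6. R = 0.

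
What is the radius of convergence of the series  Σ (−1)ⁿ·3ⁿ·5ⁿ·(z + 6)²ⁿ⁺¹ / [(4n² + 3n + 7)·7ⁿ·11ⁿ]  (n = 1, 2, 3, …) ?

The ratio of consecutive coefficients is [(4n² + 3n + 7)/(4(n+1)² + 3(n+1) + 7)] · 3·5/(7·11) → 15/77.
Writing y = (z + 6)², the series in y has radius 77/15, so |z + 6| < √(77/15) and R = √1155/15.

R = √1155/15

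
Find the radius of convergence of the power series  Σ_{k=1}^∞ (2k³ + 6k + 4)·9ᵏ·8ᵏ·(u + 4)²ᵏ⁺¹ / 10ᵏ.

Apply the ratio test: |a_{k+1}| / |a_k| = [(2(k+1)³ + 6(k+1) + 4)/(2k³ + 6k + 4)] · 9·8/10, which tends to 36/5 as k → ∞.
Writing y = (u + 4)², the series in y has radius 5/36, so |u + 4| < √(5/36) and R = √5/6.

R = √5/6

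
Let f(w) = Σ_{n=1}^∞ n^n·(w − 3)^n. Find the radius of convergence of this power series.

Root test: |a_n|^(1/n) = n → ∞.
Since the n-th root of |a_n| is unbounded, the series converges only at w = 3; R = 0.

R = 0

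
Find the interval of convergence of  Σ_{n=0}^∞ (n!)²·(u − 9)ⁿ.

{9}

Ratio test: |a_{n+1}/a_n| = (n+1)² → ∞ as n → ∞.
The ratio grows without bound, so the series diverges whenever (u − 9) ≠ 0; it converges only at u = 9. R = 0.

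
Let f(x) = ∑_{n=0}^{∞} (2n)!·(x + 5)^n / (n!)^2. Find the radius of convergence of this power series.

R = 1/4

By the ratio test, |a_{n+1}/a_n| = (2n+1)·(2n+2)/(n+1)² → 4.
The series converges when 4 · |x + 5| < 1, giving R = 1/4.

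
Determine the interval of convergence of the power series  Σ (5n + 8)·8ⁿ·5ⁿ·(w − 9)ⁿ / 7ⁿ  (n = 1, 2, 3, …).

(353/40, 367/40)

The ratio of consecutive coefficients is [(5(n+1) + 8)/(5n + 8)] · 8·5/7 → 40/7.
Hence the series converges for |w − 9| < 1/(40/7) = 7/40, so the radius of convergence is 7/40.
At w = 367/40: the terms do not tend to 0, so the series diverges.
Endpoint w = 353/40: the terms do not tend to 0, so the series diverges.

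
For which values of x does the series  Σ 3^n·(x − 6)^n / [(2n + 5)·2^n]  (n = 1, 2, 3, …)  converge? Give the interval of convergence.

Apply the ratio test: |a_{n+1}| / |a_n| = [(2n + 5)/(2(n+1) + 5)] · 3/2, which tends to 3/2 as n → ∞.
The series converges when 3/2 · |x − 6| < 1, giving R = 2/3.
At x = 20/3: the terms behave like c/n; limit comparison with the harmonic series gives divergence.
Endpoint x = 16/3: convergence follows from the alternating series test (terms decrease monotonically to 0).

[16/3, 20/3)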